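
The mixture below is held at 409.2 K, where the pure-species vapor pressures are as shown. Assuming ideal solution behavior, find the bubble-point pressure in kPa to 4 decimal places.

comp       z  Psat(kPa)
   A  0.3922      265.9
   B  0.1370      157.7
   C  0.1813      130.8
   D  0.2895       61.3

At the bubble point ψ → 0, so ΣzᵢKᵢ = 1 with Kᵢ = Pᵢˢᵃᵗ/P ⇒ P = ΣzᵢPᵢˢᵃᵗ.
P = 0.3922·265.9 + 0.1370·157.7 + 0.1813·130.8 + 0.2895·61.3 = 167.3513 kPa

Pbub = 167.3513 kPa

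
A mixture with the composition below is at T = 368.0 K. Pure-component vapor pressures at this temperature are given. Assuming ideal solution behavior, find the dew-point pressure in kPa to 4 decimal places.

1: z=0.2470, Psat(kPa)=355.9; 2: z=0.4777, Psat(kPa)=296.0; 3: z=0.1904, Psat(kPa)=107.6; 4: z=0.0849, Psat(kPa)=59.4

Pdew = 181.5977 kPa

At the dew point ψ → 1, so Σzᵢ/Kᵢ = 1 with Kᵢ = Pᵢˢᵃᵗ/P ⇒ 1/P = Σzᵢ/Pᵢˢᵃᵗ.
1/P = 0.2470/355.9 + 0.4777/296.0 + 0.1904/107.6 + 0.0849/59.4 = 0.0055067 ⇒ P = 181.5977 kPa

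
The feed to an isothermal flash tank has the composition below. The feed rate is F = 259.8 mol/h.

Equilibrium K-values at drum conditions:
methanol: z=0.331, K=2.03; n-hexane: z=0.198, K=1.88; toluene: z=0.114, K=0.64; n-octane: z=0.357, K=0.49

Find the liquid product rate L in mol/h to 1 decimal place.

Rachford–Rice: g(β) = Σ zᵢ(Kᵢ−1)/(1+β(Kᵢ−1)) = 0.
Check two-phase: ΣzᵢKᵢ = 1.292 > 1 and Σzᵢ/Kᵢ = 1.175 > 1, so g(0) = 0.292 > 0 and g(1) = -0.175 < 0.
Newton iteration, β⁰ = 0.4:
  β = 0.400: g = 0.0937, g' = -0.427 → β = 0.619
  β = 0.619: g = 0.0019, g' = -0.418 → β = 0.624
Converged at β = 0.624.
Then V = β·F = 0.6241·259.8 = 162.1 mol/h and L = F − V = 97.7 mol/h.

L = 97.7 mol/h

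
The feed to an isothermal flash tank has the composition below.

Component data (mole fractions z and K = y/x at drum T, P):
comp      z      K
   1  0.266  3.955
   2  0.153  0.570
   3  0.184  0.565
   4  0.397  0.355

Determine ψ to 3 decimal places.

Rachford–Rice: g(ψ) = Σ zᵢ(Kᵢ−1)/(1+ψ(Kᵢ−1)) = 0.
Check two-phase: ΣzᵢKᵢ = 1.384 > 1 and Σzᵢ/Kᵢ = 1.780 > 1, so g(0) = 0.384 > 0 and g(1) = -0.780 < 0.
Newton iteration, ψ⁰ = 0.67:
  ψ = 0.670: g = -0.3925, g' = -0.899 → ψ = 0.233
  ψ = 0.233: g = 0.0016, g' = -1.121 → ψ = 0.235
Converged at ψ = 0.235.

ψ = 0.235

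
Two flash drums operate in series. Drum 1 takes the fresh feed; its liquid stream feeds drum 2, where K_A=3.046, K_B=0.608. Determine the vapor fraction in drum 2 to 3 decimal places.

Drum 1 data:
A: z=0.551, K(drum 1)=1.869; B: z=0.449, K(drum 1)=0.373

Drum 1:
Material balance + equilibrium reduce to Σ zᵢ(Kᵢ−1)/(1+ψ₁(Kᵢ−1)) = 0.
Feasibility: ΣzᵢKᵢ = 1.197, Σzᵢ/Kᵢ = 1.499 — both > 1, two phases present.
Binary case is linear: z₁(K₁−1)(1+ψ₁(K₂−1)) + z₂(K₂−1)(1+ψ₁(K₁−1)) = 0
⇒ ψ₁ = [z₁(K₁−1)+z₂(K₂−1)] / [−(K₁−1)(K₂−1)] = 0.1973/0.5449 = 0.362
Drum-1 compositions:
  A: x = 0.419, y = 0.783
  B: x = 0.581, y = 0.217
Drum-2 feed = drum-1 liquid: z₂ = (0.4191, 0.5809).
Drum 2:
Let ψ₂ = V/F and solve Σ zᵢ(Kᵢ−1)/(1+ψ₂(Kᵢ−1)) = 0.
Feasibility: ΣzᵢKᵢ = 1.630, Σzᵢ/Kᵢ = 1.093 — both > 1, two phases present.
Binary case is linear: z₁(K₁−1)(1+ψ₂(K₂−1)) + z₂(K₂−1)(1+ψ₂(K₁−1)) = 0
⇒ ψ₂ = [z₁(K₁−1)+z₂(K₂−1)] / [−(K₁−1)(K₂−1)] = 0.6298/0.8020 = 0.785
  A: x = 0.161, y = 0.490
  B: x = 0.839, y = 0.510

V/F (drum 2) = 0.785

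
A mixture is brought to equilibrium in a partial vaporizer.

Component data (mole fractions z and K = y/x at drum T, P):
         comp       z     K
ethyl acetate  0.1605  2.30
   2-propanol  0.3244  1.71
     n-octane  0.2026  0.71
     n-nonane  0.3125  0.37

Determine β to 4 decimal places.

β = 0.3717

Let β = V/F and solve Σ zᵢ(Kᵢ−1)/(1+β(Kᵢ−1)) = 0.
Feasibility: ΣzᵢKᵢ = 1.1833, Σzᵢ/Kᵢ = 1.3894 — both > 1, two phases present.
Newton–Raphson from β = 0.5:
  β = 0.5000: g = -0.05969, g' = -0.4763 → β = 0.3747
  β = 0.3747: g = -0.00139, g' = -0.4586 → β = 0.3717
Converged at β = 0.3717.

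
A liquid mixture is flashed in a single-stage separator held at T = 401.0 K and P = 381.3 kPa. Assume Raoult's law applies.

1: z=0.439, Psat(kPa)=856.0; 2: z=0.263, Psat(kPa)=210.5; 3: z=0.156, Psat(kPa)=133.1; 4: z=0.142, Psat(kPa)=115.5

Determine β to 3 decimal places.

β = 0.316

Raoult's law: Kᵢ = Pᵢˢᵃᵗ/P = Pᵢˢᵃᵗ/381.3.
  K_1 = 856.0/381.3 = 2.24495, K_2 = 210.5/381.3 = 0.55206, K_3 = 133.1/381.3 = 0.34907, K_4 = 115.5/381.3 = 0.30291
Iterate (Newton) starting at β = 0.5:
  β = 0.500: g = -0.1174, g' = -0.654 → β = 0.320
  β = 0.320: g = -0.0026, g' = -0.640 → β = 0.316
Converged at β = 0.316.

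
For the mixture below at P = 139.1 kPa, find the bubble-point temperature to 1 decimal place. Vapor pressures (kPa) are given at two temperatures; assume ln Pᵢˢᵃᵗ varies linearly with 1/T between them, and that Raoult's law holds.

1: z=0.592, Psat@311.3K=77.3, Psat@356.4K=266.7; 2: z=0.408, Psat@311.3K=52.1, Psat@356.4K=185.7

Bubble-point temperature: ΣzᵢPᵢˢᵃᵗ(T) = P. Interpolate ln Pᵢˢᵃᵗ = aᵢ + bᵢ/T.
  T = 311.3 K: ΣzᵢPᵢˢᵃᵗ = 67.02 kPa
  T = 356.4 K: ΣzᵢPᵢˢᵃᵗ = 233.65 kPa
  T = 333.9 K: ΣzᵢPᵢˢᵃᵗ = 130.70 kPa
  T = 345.1 K: ΣzᵢPᵢˢᵃᵗ = 176.19 kPa
  T = 339.5 K: ΣzᵢPᵢˢᵃᵗ = 152.12 kPa
  T = 336.7 K: ΣzᵢPᵢˢᵃᵗ = 141.10 kPa
Interpolating between 333.9 K and 336.7 K gives T ≈ 336.2 K.

T = 336.2 K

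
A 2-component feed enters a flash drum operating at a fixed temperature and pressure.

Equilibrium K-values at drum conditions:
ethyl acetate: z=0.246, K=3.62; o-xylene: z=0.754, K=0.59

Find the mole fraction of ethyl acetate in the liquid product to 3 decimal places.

x_ethyl acetate = 0.135

Let β = V/F and solve Σ zᵢ(Kᵢ−1)/(1+β(Kᵢ−1)) = 0.
g(0) = ΣzᵢKᵢ − 1 = 0.335 and g(1) = 1 − Σzᵢ/Kᵢ = -0.346, so a root lies in (0, 1).
Binary case is linear: z₁(K₁−1)(1+β(K₂−1)) + z₂(K₂−1)(1+β(K₁−1)) = 0
⇒ β = [z₁(K₁−1)+z₂(K₂−1)] / [−(K₁−1)(K₂−1)] = 0.3354/1.0742 = 0.312
Compositions from xᵢ = zᵢ/(1+β(Kᵢ−1)), yᵢ = Kᵢxᵢ:
  ethyl acetate: x = 0.135, y = 0.490
  o-xylene: x = 0.865, y = 0.510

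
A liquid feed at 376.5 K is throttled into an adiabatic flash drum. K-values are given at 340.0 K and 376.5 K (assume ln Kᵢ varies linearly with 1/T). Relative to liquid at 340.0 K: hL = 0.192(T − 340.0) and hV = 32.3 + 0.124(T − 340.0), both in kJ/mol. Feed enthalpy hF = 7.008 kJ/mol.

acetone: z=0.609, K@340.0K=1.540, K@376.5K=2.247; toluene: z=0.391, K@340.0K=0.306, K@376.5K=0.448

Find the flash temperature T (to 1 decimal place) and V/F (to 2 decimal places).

T = 342.0 K, V/F = 0.21

Adiabatic flash: solve Rachford–Rice at each trial T, then check hF = ψ·hV(T) + (1−ψ)·hL(T).
  T = 340.0 K: K = (1.540, 0.306), RR gives ψ = 0.153, H_out = 4.956 kJ/mol
  T = 376.5 K: K = (2.247, 0.448), RR gives ψ = 0.790, H_out = 30.556 kJ/mol
  T = 358.2 K: K = (1.877, 0.374), RR gives ψ = 0.527, H_out = 19.852 kJ/mol
  T = 349.1 K: K = (1.705, 0.339), RR gives ψ = 0.367, H_out = 13.358 kJ/mol
  T = 344.6 K: K = (1.622, 0.322), RR gives ψ = 0.271, H_out = 9.536 kJ/mol
  T = 342.3 K: K = (1.581, 0.314), RR gives ψ = 0.215, H_out = 7.348 kJ/mol
Linear interpolation between T = 340.0 (H_out = 4.956) and T = 342.3 (H_out = 7.348) on hF = 7.008 gives T ≈ 342.0 K, at which ψ = 0.21.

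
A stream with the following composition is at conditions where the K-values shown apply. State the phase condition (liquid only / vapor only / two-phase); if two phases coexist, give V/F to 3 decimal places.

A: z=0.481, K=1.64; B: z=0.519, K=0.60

ΣzᵢKᵢ = 1.100; Σzᵢ/Kᵢ = 1.158.
Both exceed 1, so a two-phase solution exists.
Binary case is linear: z₁(K₁−1)(1+ψ(K₂−1)) + z₂(K₂−1)(1+ψ(K₁−1)) = 0
⇒ ψ = [z₁(K₁−1)+z₂(K₂−1)] / [−(K₁−1)(K₂−1)] = 0.1002/0.2560 = 0.392

two-phase, V/F = 0.392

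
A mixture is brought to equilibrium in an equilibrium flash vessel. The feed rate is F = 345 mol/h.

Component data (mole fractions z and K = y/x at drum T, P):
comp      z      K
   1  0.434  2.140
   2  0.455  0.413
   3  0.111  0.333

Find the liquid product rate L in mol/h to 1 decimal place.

L = 268.0 mol/h

Newton–Raphson from ψ = 0.49:
  ψ = 0.490: g = -0.1675, g' = -0.650 → ψ = 0.232
  ψ = 0.232: g = -0.0058, g' = -0.632 → ψ = 0.223
Converged at ψ = 0.223.
Then V = ψ·F = 0.2233·345 = 77.0 mol/h and L = F − V = 268.0 mol/h.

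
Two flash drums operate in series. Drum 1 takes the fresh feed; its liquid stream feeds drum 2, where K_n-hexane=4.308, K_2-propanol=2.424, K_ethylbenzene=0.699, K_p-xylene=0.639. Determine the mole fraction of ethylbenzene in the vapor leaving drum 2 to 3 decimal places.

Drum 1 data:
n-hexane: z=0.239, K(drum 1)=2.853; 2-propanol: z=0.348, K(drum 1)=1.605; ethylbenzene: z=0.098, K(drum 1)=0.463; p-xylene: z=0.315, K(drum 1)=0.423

Drum 1:
Material balance + equilibrium reduce to Σ zᵢ(Kᵢ−1)/(1+ψ₁(Kᵢ−1)) = 0.
Feasibility: ΣzᵢKᵢ = 1.419, Σzᵢ/Kᵢ = 1.257 — both > 1, two phases present.
Iterate (Newton) starting at ψ₁ = 0.34:
  ψ₁ = 0.340: g = 0.1558, g' = -0.601 → ψ₁ = 0.599
  ψ₁ = 0.599: g = 0.0090, g' = -0.559 → ψ₁ = 0.615
Converged at ψ₁ = 0.615.
Drum-1 compositions:
  n-hexane: x = 0.112, y = 0.319
  2-propanol: x = 0.254, y = 0.407
  ethylbenzene: x = 0.146, y = 0.068
  p-xylene: x = 0.488, y = 0.207
Drum-2 feed = drum-1 liquid: z₂ = (0.1117, 0.2536, 0.1464, 0.4884).
Drum 2:
Let ψ₂ = V/F and solve Σ zᵢ(Kᵢ−1)/(1+ψ₂(Kᵢ−1)) = 0.
Feasibility: ΣzᵢKᵢ = 1.510, Σzᵢ/Kᵢ = 1.104 — both > 1, two phases present.
Iterate (Newton) starting at ψ₂ = 0.63:
  ψ₂ = 0.630: g = 0.0276, g' = -0.398 → ψ₂ = 0.699
  ψ₂ = 0.699: g = 0.0008, g' = -0.376 → ψ₂ = 0.701
Converged at ψ₂ = 0.701.
  n-hexane: x = 0.034, y = 0.145
  2-propanol: x = 0.127, y = 0.308
  ethylbenzene: x = 0.186, y = 0.130
  p-xylene: x = 0.654, y = 0.418

y_ethylbenzene (drum 2) = 0.130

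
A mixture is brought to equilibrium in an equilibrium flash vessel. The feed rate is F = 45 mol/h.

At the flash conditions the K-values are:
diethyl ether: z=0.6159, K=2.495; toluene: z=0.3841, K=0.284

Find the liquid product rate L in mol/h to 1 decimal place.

L = 17.9 mol/h

Rachford–Rice: g(V/F) = Σ zᵢ(Kᵢ−1)/(1+V/F(Kᵢ−1)) = 0.
Check two-phase: ΣzᵢKᵢ = 1.6458 > 1 and Σzᵢ/Kᵢ = 1.5993 > 1, so g(0) = 0.6458 > 0 and g(1) = -0.5993 < 0.
Binary case is linear: z₁(K₁−1)(1+V/F(K₂−1)) + z₂(K₂−1)(1+V/F(K₁−1)) = 0
⇒ V/F = [z₁(K₁−1)+z₂(K₂−1)] / [−(K₁−1)(K₂−1)] = 0.64575/1.07042 = 0.6033
Then V = V/F·F = 0.6033·45 = 27.1 mol/h and L = F − V = 17.9 mol/h.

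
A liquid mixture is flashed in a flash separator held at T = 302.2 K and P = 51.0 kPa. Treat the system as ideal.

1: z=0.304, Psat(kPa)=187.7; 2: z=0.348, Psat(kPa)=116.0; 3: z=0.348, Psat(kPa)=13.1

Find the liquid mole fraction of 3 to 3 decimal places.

x_3 = 0.707

Raoult's law: Kᵢ = Pᵢˢᵃᵗ/P = Pᵢˢᵃᵗ/51.0.
  K_1 = 187.7/51.0 = 3.68039, K_2 = 116.0/51.0 = 2.27451, K_3 = 13.1/51.0 = 0.25686
Let β = V/F and solve Σ zᵢ(Kᵢ−1)/(1+β(Kᵢ−1)) = 0.
Check two-phase: ΣzᵢKᵢ = 2.000 > 1 and Σzᵢ/Kᵢ = 1.590 > 1, so g(0) = 1.000 > 0 and g(1) = -0.590 < 0.
Newton–Raphson from β = 0.54:
  β = 0.540: g = 0.1637, g' = -1.099 → β = 0.689
  β = 0.689: g = -0.0075, g' = -1.237 → β = 0.683
Converged at β = 0.683.
Compositions from xᵢ = zᵢ/(1+β(Kᵢ−1)), yᵢ = Kᵢxᵢ:
  1: x = 0.107, y = 0.395
  2: x = 0.186, y = 0.423
  3: x = 0.707, y = 0.181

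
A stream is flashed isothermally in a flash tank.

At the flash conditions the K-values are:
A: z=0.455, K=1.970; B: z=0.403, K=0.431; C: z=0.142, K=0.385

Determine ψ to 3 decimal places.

ψ = 0.221

Material balance + equilibrium reduce to Σ zᵢ(Kᵢ−1)/(1+ψ(Kᵢ−1)) = 0.
Check two-phase: ΣzᵢKᵢ = 1.125 > 1 and Σzᵢ/Kᵢ = 1.535 > 1, so g(0) = 0.125 > 0 and g(1) = -0.535 < 0.
Newton–Raphson from ψ = 0.68:
  ψ = 0.680: g = -0.2582, g' = -0.661 → ψ = 0.290
  ψ = 0.290: g = -0.0362, g' = -0.527 → ψ = 0.221
Converged at ψ = 0.221.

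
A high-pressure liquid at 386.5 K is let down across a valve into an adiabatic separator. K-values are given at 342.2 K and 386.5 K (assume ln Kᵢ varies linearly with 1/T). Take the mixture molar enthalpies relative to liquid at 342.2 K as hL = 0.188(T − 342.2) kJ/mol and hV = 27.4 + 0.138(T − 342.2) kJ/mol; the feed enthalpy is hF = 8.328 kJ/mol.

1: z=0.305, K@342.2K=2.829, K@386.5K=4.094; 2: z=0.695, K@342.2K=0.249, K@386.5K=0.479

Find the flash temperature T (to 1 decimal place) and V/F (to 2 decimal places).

Adiabatic flash: solve Rachford–Rice at each trial T, then check hF = ψ·hV(T) + (1−ψ)·hL(T).
  T = 342.2 K: K = (2.829, 0.249), RR gives ψ = 0.026, H_out = 0.716 kJ/mol
  T = 386.5 K: K = (4.094, 0.479), RR gives ψ = 0.361, H_out = 17.415 kJ/mol
  T = 364.4 K: K = (3.443, 0.353), RR gives ψ = 0.187, H_out = 9.079 kJ/mol
  T = 353.3 K: K = (3.131, 0.298), RR gives ψ = 0.108, H_out = 4.992 kJ/mol
  T = 358.9 K: K = (3.287, 0.325), RR gives ψ = 0.148, H_out = 7.066 kJ/mol
  T = 361.6 K: K = (3.363, 0.338), RR gives ψ = 0.167, H_out = 8.056 kJ/mol
  T = 363.0 K: K = (3.403, 0.345), RR gives ψ = 0.177, H_out = 8.568 kJ/mol
Linear interpolation between T = 361.6 (H_out = 8.056) and T = 363.0 (H_out = 8.568) on hF = 8.328 gives T ≈ 362.3 K, at which ψ = 0.17.

T = 362.3 K, V/F = 0.17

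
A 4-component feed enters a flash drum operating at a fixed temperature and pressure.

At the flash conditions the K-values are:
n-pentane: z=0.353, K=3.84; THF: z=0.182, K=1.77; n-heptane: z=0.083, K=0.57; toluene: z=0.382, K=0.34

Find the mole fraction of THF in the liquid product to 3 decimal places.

x_THF = 0.124

Material balance + equilibrium reduce to Σ zᵢ(Kᵢ−1)/(1+ψ(Kᵢ−1)) = 0.
Check two-phase: ΣzᵢKᵢ = 1.855 > 1 and Σzᵢ/Kᵢ = 1.464 > 1, so g(0) = 0.855 > 0 and g(1) = -0.464 < 0.
Newton iteration, ψ⁰ = 0.53:
  ψ = 0.530: g = 0.0657, g' = -0.927 → ψ = 0.601
Converged at ψ = 0.601.
Compositions from xᵢ = zᵢ/(1+ψ(Kᵢ−1)), yᵢ = Kᵢxᵢ:
  n-pentane: x = 0.130, y = 0.501
  THF: x = 0.124, y = 0.220
  n-heptane: x = 0.112, y = 0.064
  toluene: x = 0.633, y = 0.215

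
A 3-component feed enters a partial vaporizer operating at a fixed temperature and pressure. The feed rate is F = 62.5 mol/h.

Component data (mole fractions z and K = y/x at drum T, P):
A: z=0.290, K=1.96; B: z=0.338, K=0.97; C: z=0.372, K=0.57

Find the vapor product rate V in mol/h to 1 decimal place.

Rachford–Rice: g(ψ) = Σ zᵢ(Kᵢ−1)/(1+ψ(Kᵢ−1)) = 0.
Check two-phase: ΣzᵢKᵢ = 1.108 > 1 and Σzᵢ/Kᵢ = 1.149 > 1, so g(0) = 0.108 > 0 and g(1) = -0.149 < 0.
Newton iteration, ψ⁰ = 0.5:
  ψ = 0.500: g = -0.0260, g' = -0.234 → ψ = 0.389
  ψ = 0.389: g = 0.0003, g' = -0.241 → ψ = 0.390
Converged at ψ = 0.390.
Then V = ψ·F = 0.3905·62.5 = 24.4 mol/h and L = F − V = 38.1 mol/h.

V = 24.4 mol/h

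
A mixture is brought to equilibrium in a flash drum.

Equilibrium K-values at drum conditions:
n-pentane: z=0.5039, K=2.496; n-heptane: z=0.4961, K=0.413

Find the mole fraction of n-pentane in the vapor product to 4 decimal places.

Let ψ = V/F and solve Σ zᵢ(Kᵢ−1)/(1+ψ(Kᵢ−1)) = 0.
g(0) = ΣzᵢKᵢ − 1 = 0.4626 and g(1) = 1 − Σzᵢ/Kᵢ = -0.4031, so a root lies in (0, 1).
Binary case is linear: z₁(K₁−1)(1+ψ(K₂−1)) + z₂(K₂−1)(1+ψ(K₁−1)) = 0
⇒ ψ = [z₁(K₁−1)+z₂(K₂−1)] / [−(K₁−1)(K₂−1)] = 0.46262/0.87815 = 0.5268
Compositions from xᵢ = zᵢ/(1+ψ(Kᵢ−1)), yᵢ = Kᵢxᵢ:
  n-pentane: x = 0.2818, y = 0.7034
  n-heptane: x = 0.7182, y = 0.2966

y_n-pentane = 0.7034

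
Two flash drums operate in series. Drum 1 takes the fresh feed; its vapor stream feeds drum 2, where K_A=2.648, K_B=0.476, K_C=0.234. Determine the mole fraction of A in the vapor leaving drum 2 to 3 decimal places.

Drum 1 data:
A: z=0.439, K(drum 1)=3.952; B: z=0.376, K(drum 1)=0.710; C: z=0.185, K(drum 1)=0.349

y_A (drum 2) = 0.709

Drum 1:
Iterate (Newton) starting at ψ₁ = 0.63:
  ψ₁ = 0.630: g = 0.1156, g' = -0.740 → ψ₁ = 0.786
  ψ₁ = 0.786: g = 0.0024, g' = -0.729 → ψ₁ = 0.789
Converged at ψ₁ = 0.789.
Drum-1 compositions:
  A: x = 0.132, y = 0.521
  B: x = 0.488, y = 0.346
  C: x = 0.381, y = 0.133
Drum-2 feed = drum-1 vapor: z₂ = (0.5210, 0.3462, 0.1328).
Drum 2:
Iterate (Newton) starting at ψ₂ = 0.5:
  ψ₂ = 0.500: g = 0.0600, g' = -0.805 → ψ₂ = 0.575
  ψ₂ = 0.575: g = -0.0003, g' = -0.816 → ψ₂ = 0.574
Converged at ψ₂ = 0.574.
  A: x = 0.268, y = 0.709
  B: x = 0.495, y = 0.236
  C: x = 0.237, y = 0.055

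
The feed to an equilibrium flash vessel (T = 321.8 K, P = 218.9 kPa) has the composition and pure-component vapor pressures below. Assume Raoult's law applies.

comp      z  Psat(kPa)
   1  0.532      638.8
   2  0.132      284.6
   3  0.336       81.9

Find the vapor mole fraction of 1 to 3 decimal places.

Raoult's law: Kᵢ = Pᵢˢᵃᵗ/P = Pᵢˢᵃᵗ/218.9.
  K_1 = 638.8/218.9 = 2.91823, K_2 = 284.6/218.9 = 1.30014, K_3 = 81.9/218.9 = 0.37414
Rachford–Rice: g(ψ) = Σ zᵢ(Kᵢ−1)/(1+ψ(Kᵢ−1)) = 0.
Feasibility: ΣzᵢKᵢ = 1.850, Σzᵢ/Kᵢ = 1.182 — both > 1, two phases present.
Iterate (Newton) starting at ψ = 0.5:
  ψ = 0.500: g = 0.2493, g' = -0.798 → ψ = 0.812
  ψ = 0.812: g = 0.0029, g' = -0.852 → ψ = 0.816
Converged at ψ = 0.816.
Compositions from xᵢ = zᵢ/(1+ψ(Kᵢ−1)), yᵢ = Kᵢxᵢ:
  1: x = 0.207, y = 0.605
  2: x = 0.106, y = 0.138
  3: x = 0.687, y = 0.257

y_1 = 0.605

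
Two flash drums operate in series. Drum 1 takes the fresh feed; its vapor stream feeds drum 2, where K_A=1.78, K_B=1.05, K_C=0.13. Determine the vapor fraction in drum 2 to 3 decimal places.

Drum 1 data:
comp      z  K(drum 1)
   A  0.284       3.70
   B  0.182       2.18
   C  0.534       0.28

V/F (drum 2) = 0.483

Drum 1:
Rachford–Rice: g(ψ₁) = Σ zᵢ(Kᵢ−1)/(1+ψ₁(Kᵢ−1)) = 0.
g(0) = ΣzᵢKᵢ − 1 = 0.597 and g(1) = 1 − Σzᵢ/Kᵢ = -1.067, so a root lies in (0, 1).
Newton iteration, ψ₁⁰ = 0.5:
  ψ₁ = 0.500: g = -0.1394, g' = -1.151 → ψ₁ = 0.379
  ψ₁ = 0.379: g = -0.0013, g' = -1.150 → ψ₁ = 0.378
Converged at ψ₁ = 0.378.
Drum-1 compositions:
  A: x = 0.141, y = 0.520
  B: x = 0.126, y = 0.274
  C: x = 0.734, y = 0.205
Drum-2 feed = drum-1 vapor: z₂ = (0.5202, 0.2744, 0.2054).
Drum 2:
Rachford–Rice: g(ψ₂) = Σ zᵢ(Kᵢ−1)/(1+ψ₂(Kᵢ−1)) = 0.
Check two-phase: ΣzᵢKᵢ = 1.241 > 1 and Σzᵢ/Kᵢ = 2.133 > 1, so g(0) = 0.241 > 0 and g(1) = -1.133 < 0.
Newton iteration, ψ₂⁰ = 0.33:
  ψ₂ = 0.330: g = 0.0855, g' = -0.507 → ψ₂ = 0.499
  ψ₂ = 0.499: g = -0.0102, g' = -0.650 → ψ₂ = 0.483
Converged at ψ₂ = 0.483.
  A: x = 0.378, y = 0.673
  B: x = 0.268, y = 0.281
  C: x = 0.354, y = 0.046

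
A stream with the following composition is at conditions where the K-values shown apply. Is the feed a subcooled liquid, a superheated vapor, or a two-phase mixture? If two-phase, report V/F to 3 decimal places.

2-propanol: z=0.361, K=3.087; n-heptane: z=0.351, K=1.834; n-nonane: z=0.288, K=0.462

ΣzᵢKᵢ = 1.891; Σzᵢ/Kᵢ = 0.932.
Since Σzᵢ/Kᵢ < 1 the mixture is above its dew point — single vapor phase.

superheated vapor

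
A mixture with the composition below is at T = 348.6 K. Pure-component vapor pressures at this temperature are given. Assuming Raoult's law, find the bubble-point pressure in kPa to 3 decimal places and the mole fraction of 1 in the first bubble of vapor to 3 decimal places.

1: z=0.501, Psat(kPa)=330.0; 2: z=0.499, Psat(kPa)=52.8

Pbub = 191.677 kPa, y_1 = 0.863

At the bubble point ψ → 0, so ΣzᵢKᵢ = 1 with Kᵢ = Pᵢˢᵃᵗ/P ⇒ P = ΣzᵢPᵢˢᵃᵗ.
P = 0.501·330.0 + 0.499·52.8 = 191.677 kPa
yᵢ = zᵢPᵢˢᵃᵗ/P ⇒ y_1 = 0.501·330.0/191.677 = 0.863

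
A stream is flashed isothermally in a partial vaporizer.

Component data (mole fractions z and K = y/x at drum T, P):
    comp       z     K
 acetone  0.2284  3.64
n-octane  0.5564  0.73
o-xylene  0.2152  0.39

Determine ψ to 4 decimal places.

ψ = 0.3189

Let ψ = V/F and solve Σ zᵢ(Kᵢ−1)/(1+ψ(Kᵢ−1)) = 0.
g(0) = ΣzᵢKᵢ − 1 = 0.3215 and g(1) = 1 − Σzᵢ/Kᵢ = -0.3767, so a root lies in (0, 1).
Newton–Raphson from ψ = 0.41:
  ψ = 0.4100: g = -0.05442, g' = -0.5608 → ψ = 0.3130
  ψ = 0.3130: g = 0.00384, g' = -0.6480 → ψ = 0.3189
Converged at ψ = 0.3189.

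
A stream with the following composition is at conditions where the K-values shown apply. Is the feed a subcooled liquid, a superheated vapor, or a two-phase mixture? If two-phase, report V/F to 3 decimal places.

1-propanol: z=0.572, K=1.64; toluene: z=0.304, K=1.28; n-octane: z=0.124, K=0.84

ΣzᵢKᵢ = 1.431; Σzᵢ/Kᵢ = 0.734.
Since Σzᵢ/Kᵢ < 1 the mixture is above its dew point — single vapor phase.

superheated vapor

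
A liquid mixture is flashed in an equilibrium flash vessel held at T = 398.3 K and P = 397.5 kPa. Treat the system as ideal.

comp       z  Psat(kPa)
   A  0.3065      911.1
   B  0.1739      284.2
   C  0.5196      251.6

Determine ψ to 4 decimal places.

Raoult's law: Kᵢ = Pᵢˢᵃᵗ/P = Pᵢˢᵃᵗ/397.5.
  K_A = 911.1/397.5 = 2.292075, K_B = 284.2/397.5 = 0.714969, K_C = 251.6/397.5 = 0.632956
Material balance + equilibrium reduce to Σ zᵢ(Kᵢ−1)/(1+ψ(Kᵢ−1)) = 0.
Feasibility: ΣzᵢKᵢ = 1.1557, Σzᵢ/Kᵢ = 1.1979 — both > 1, two phases present.
Newton–Raphson from ψ = 0.5:
  ψ = 0.5000: g = -0.05080, g' = -0.3131 → ψ = 0.3377
  ψ = 0.3377: g = 0.00315, g' = -0.3565 → ψ = 0.3466
Converged at ψ = 0.3466.

ψ = 0.3466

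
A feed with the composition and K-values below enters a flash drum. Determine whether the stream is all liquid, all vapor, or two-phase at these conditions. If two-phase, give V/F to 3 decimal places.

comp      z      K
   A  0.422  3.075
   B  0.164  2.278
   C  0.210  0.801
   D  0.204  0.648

all vapor

ΣzᵢKᵢ = 1.972; Σzᵢ/Kᵢ = 0.786.
Since Σzᵢ/Kᵢ < 1 the mixture is above its dew point — single vapor phase.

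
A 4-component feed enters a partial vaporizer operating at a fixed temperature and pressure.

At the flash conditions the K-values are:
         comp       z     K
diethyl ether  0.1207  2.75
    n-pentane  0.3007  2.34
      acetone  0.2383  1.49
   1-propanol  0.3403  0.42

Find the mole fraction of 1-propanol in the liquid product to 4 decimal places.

x_1-propanol = 0.6328

Newton–Raphson from ψ = 0.53:
  ψ = 0.5300: g = 0.15291, g' = -0.5588 → ψ = 0.8036
  ψ = 0.8036: g = -0.00413, g' = -0.6201 → ψ = 0.7970
Converged at ψ = 0.7970.
Compositions from xᵢ = zᵢ/(1+ψ(Kᵢ−1)), yᵢ = Kᵢxᵢ:
  diethyl ether: x = 0.0504, y = 0.1386
  n-pentane: x = 0.1454, y = 0.3403
  acetone: x = 0.1714, y = 0.2553
  1-propanol: x = 0.6328, y = 0.2658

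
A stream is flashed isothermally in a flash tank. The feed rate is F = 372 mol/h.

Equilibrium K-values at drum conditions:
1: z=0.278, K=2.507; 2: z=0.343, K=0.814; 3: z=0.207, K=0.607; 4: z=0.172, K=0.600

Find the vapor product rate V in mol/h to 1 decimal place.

V = 164.3 mol/h

Iterate (Newton) starting at ψ = 0.5:
  ψ = 0.500: g = -0.0187, g' = -0.312 → ψ = 0.440
  ψ = 0.440: g = 0.0005, g' = -0.330 → ψ = 0.442
Converged at ψ = 0.442.
Then V = ψ·F = 0.4417·372 = 164.3 mol/h and L = F − V = 207.7 mol/h.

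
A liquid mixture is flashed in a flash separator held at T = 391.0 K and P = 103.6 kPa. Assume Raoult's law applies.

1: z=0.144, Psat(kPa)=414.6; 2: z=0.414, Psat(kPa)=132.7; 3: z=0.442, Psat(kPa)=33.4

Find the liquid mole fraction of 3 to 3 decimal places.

x_3 = 0.529

Raoult's law: Kᵢ = Pᵢˢᵃᵗ/P = Pᵢˢᵃᵗ/103.6.
  K_1 = 414.6/103.6 = 4.00193, K_2 = 132.7/103.6 = 1.28089, K_3 = 33.4/103.6 = 0.32239
Newton iteration, V/F⁰ = 0.5:
  V/F = 0.500: g = -0.1782, g' = -0.697 → V/F = 0.244
  V/F = 0.244: g = -0.0007, g' = -0.752 → V/F = 0.243
Converged at V/F = 0.243.
Compositions from xᵢ = zᵢ/(1+V/F(Kᵢ−1)), yᵢ = Kᵢxᵢ:
  1: x = 0.083, y = 0.333
  2: x = 0.388, y = 0.496
  3: x = 0.529, y = 0.171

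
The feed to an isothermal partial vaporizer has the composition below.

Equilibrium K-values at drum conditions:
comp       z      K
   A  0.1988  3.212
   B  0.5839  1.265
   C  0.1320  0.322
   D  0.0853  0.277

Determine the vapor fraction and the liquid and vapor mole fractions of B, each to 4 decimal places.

ψ = 0.7134, x_B = 0.4911, y_B = 0.6212

Let ψ = V/F and solve Σ zᵢ(Kᵢ−1)/(1+ψ(Kᵢ−1)) = 0.
g(0) = ΣzᵢKᵢ − 1 = 0.4433 and g(1) = 1 − Σzᵢ/Kᵢ = -0.2414, so a root lies in (0, 1).
Iterate (Newton) starting at ψ = 0.34:
  ψ = 0.3400: g = 0.19485, g' = -0.5322 → ψ = 0.7061
  ψ = 0.7061: g = 0.00432, g' = -0.5867 → ψ = 0.7134
Converged at ψ = 0.7134.
Compositions from xᵢ = zᵢ/(1+ψ(Kᵢ−1)), yᵢ = Kᵢxᵢ:
  A: x = 0.0771, y = 0.2477
  B: x = 0.4911, y = 0.6212
  C: x = 0.2557, y = 0.0823
  D: x = 0.1762, y = 0.0488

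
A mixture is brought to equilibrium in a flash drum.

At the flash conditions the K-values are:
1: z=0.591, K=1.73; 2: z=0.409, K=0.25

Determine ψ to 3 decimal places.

ψ = 0.228

Material balance + equilibrium reduce to Σ zᵢ(Kᵢ−1)/(1+ψ(Kᵢ−1)) = 0.
Check two-phase: ΣzᵢKᵢ = 1.125 > 1 and Σzᵢ/Kᵢ = 1.978 > 1, so g(0) = 0.125 > 0 and g(1) = -0.978 < 0.
Binary case is linear: z₁(K₁−1)(1+ψ(K₂−1)) + z₂(K₂−1)(1+ψ(K₁−1)) = 0
⇒ ψ = [z₁(K₁−1)+z₂(K₂−1)] / [−(K₁−1)(K₂−1)] = 0.1247/0.5475 = 0.228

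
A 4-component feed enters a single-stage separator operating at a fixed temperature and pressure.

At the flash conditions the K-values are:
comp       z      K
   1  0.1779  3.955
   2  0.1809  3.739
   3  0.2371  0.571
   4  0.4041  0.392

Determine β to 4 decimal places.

Rachford–Rice: g(β) = Σ zᵢ(Kᵢ−1)/(1+β(Kᵢ−1)) = 0.
g(0) = ΣzᵢKᵢ − 1 = 0.6738 and g(1) = 1 − Σzᵢ/Kᵢ = -0.5395, so a root lies in (0, 1).
Newton–Raphson from β = 0.34:
  β = 0.3400: g = 0.08999, g' = -1.0476 → β = 0.4259
  β = 0.4259: g = 0.00546, g' = -0.9310 → β = 0.4318
Converged at β = 0.4318.

β = 0.4318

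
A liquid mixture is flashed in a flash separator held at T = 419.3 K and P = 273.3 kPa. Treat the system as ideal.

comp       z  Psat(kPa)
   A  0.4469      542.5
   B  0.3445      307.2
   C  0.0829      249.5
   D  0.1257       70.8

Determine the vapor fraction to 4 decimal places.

Raoult's law: Kᵢ = Pᵢˢᵃᵗ/P = Pᵢˢᵃᵗ/273.3.
  K_A = 542.5/273.3 = 1.984998, K_B = 307.2/273.3 = 1.124040, K_C = 249.5/273.3 = 0.912916, K_D = 70.8/273.3 = 0.259056
Material balance + equilibrium reduce to Σ zᵢ(Kᵢ−1)/(1+ψ(Kᵢ−1)) = 0.
Feasibility: ΣzᵢKᵢ = 1.3826, Σzᵢ/Kᵢ = 1.1077 — both > 1, two phases present.
Newton–Raphson from ψ = 0.5:
  ψ = 0.5000: g = 0.17968, g' = -0.3742 → ψ = 0.9802
  ψ = 0.9802: g = -0.08610, g' = -1.0383 → ψ = 0.8973
  ψ = 0.8973: g = -0.01360, g' = -0.7415 → ψ = 0.8790
  ψ = 0.8790: g = -0.00042, g' = -0.6970 → ψ = 0.8784
Converged at ψ = 0.8784.

ψ = 0.8784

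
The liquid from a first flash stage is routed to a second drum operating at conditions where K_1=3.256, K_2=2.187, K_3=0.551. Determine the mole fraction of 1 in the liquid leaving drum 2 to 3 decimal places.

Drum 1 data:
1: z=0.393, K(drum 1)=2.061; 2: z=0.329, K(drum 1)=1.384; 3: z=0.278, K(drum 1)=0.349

x_1 (drum 2) = 0.083

Drum 1:
Material balance + equilibrium reduce to Σ zᵢ(Kᵢ−1)/(1+ψ₁(Kᵢ−1)) = 0.
g(0) = ΣzᵢKᵢ − 1 = 0.362 and g(1) = 1 − Σzᵢ/Kᵢ = -0.225, so a root lies in (0, 1).
Newton iteration, ψ₁⁰ = 0.5:
  ψ₁ = 0.500: g = 0.1101, g' = -0.482 → ψ₁ = 0.728
  ψ₁ = 0.728: g = -0.0103, g' = -0.597 → ψ₁ = 0.711
Converged at ψ₁ = 0.711.
Drum-1 compositions:
  1: x = 0.224, y = 0.462
  2: x = 0.258, y = 0.358
  3: x = 0.518, y = 0.181
Drum-2 feed = drum-1 liquid: z₂ = (0.2240, 0.2584, 0.5175).
Drum 2:
Material balance + equilibrium reduce to Σ zᵢ(Kᵢ−1)/(1+ψ₂(Kᵢ−1)) = 0.
g(0) = ΣzᵢKᵢ − 1 = 0.580 and g(1) = 1 − Σzᵢ/Kᵢ = -0.126, so a root lies in (0, 1).
Newton iteration, ψ₂⁰ = 0.5:
  ψ₂ = 0.500: g = 0.1304, g' = -0.569 → ψ₂ = 0.729
  ψ₂ = 0.729: g = 0.0100, g' = -0.498 → ψ₂ = 0.749
Converged at ψ₂ = 0.749.
  1: x = 0.083, y = 0.271
  2: x = 0.137, y = 0.299
  3: x = 0.780, y = 0.430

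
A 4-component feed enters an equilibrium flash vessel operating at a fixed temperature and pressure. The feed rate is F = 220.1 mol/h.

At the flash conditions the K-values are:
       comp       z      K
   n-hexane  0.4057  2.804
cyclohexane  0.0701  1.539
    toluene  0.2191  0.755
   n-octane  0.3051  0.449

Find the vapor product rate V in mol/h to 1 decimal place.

V = 159.2 mol/h

Newton–Raphson from ψ = 0.66:
  ψ = 0.6600: g = 0.03375, g' = -0.5337 → ψ = 0.7232
  ψ = 0.7232: g = 0.00002, g' = -0.5346 → ψ = 0.7233
Converged at ψ = 0.7233.
Then V = ψ·F = 0.7233·220.1 = 159.2 mol/h and L = F − V = 60.9 mol/h.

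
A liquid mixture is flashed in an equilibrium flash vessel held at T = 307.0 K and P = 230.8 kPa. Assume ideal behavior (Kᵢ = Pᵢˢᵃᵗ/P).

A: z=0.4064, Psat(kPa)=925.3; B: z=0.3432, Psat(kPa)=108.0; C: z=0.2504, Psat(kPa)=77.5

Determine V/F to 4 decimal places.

Raoult's law: Kᵢ = Pᵢˢᵃᵗ/P = Pᵢˢᵃᵗ/230.8.
  K_A = 925.3/230.8 = 4.009099, K_B = 108.0/230.8 = 0.467938, K_C = 77.5/230.8 = 0.335789
Rachford–Rice: g(V/F) = Σ zᵢ(Kᵢ−1)/(1+V/F(Kᵢ−1)) = 0.
g(0) = ΣzᵢKᵢ − 1 = 0.8740 and g(1) = 1 − Σzᵢ/Kᵢ = -0.5805, so a root lies in (0, 1).
Newton iteration, V/F⁰ = 0.5:
  V/F = 0.5000: g = -0.00954, g' = -1.0146 → V/F = 0.4906
Converged at V/F = 0.4906.

V/F = 0.4906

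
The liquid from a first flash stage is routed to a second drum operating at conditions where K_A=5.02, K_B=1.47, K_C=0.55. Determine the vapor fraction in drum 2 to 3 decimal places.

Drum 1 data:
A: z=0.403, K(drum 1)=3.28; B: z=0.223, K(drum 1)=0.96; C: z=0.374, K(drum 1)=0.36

V/F (drum 2) = 0.445

Drum 1:
Rachford–Rice: g(ψ₁) = Σ zᵢ(Kᵢ−1)/(1+ψ₁(Kᵢ−1)) = 0.
g(0) = ΣzᵢKᵢ − 1 = 0.671 and g(1) = 1 − Σzᵢ/Kᵢ = -0.394, so a root lies in (0, 1).
Iterate (Newton) starting at ψ₁ = 0.34:
  ψ₁ = 0.340: g = 0.2026, g' = -0.915 → ψ₁ = 0.561
  ψ₁ = 0.561: g = 0.0203, g' = -0.777 → ψ₁ = 0.588
Converged at ψ₁ = 0.588.
Drum-1 compositions:
  A: x = 0.172, y = 0.565
  B: x = 0.228, y = 0.219
  C: x = 0.599, y = 0.216
Drum-2 feed = drum-1 liquid: z₂ = (0.1723, 0.2284, 0.5994).
Drum 2:
Rachford–Rice: g(ψ₂) = Σ zᵢ(Kᵢ−1)/(1+ψ₂(Kᵢ−1)) = 0.
Check two-phase: ΣzᵢKᵢ = 1.530 > 1 and Σzᵢ/Kᵢ = 1.279 > 1, so g(0) = 0.530 > 0 and g(1) = -0.279 < 0.
Newton–Raphson from ψ₂ = 0.5:
  ψ₂ = 0.500: g = -0.0311, g' = -0.542 → ψ₂ = 0.443
  ψ₂ = 0.443: g = 0.0011, g' = -0.584 → ψ₂ = 0.445
Converged at ψ₂ = 0.445.
  A: x = 0.062, y = 0.310
  B: x = 0.189, y = 0.278
  C: x = 0.749, y = 0.412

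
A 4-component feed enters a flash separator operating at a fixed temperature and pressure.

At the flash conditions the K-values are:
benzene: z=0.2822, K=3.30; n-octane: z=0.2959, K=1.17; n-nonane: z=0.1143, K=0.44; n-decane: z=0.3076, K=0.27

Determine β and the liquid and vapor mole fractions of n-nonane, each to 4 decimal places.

Let β = V/F and solve Σ zᵢ(Kᵢ−1)/(1+β(Kᵢ−1)) = 0.
g(0) = ΣzᵢKᵢ − 1 = 0.4108 and g(1) = 1 − Σzᵢ/Kᵢ = -0.7375, so a root lies in (0, 1).
Iterate (Newton) starting at β = 0.5:
  β = 0.5000: g = -0.09427, g' = -0.8059 → β = 0.3830
  β = 0.3830: g = -0.00089, g' = -0.8034 → β = 0.3819
Converged at β = 0.3819.
Compositions from xᵢ = zᵢ/(1+β(Kᵢ−1)), yᵢ = Kᵢxᵢ:
  benzene: x = 0.1502, y = 0.4958
  n-octane: x = 0.2779, y = 0.3251
  n-nonane: x = 0.1454, y = 0.0640
  n-decane: x = 0.4265, y = 0.1152

β = 0.3819, x_n-nonane = 0.1454, y_n-nonane = 0.0640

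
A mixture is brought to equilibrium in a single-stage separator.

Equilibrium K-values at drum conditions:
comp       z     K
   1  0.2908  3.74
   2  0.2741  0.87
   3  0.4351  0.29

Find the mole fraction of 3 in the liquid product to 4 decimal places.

Iterate (Newton) starting at ψ = 0.5:
  ψ = 0.5000: g = -0.18086, g' = -0.9212 → ψ = 0.3037
  ψ = 0.3037: g = 0.00399, g' = -1.0120 → ψ = 0.3076
Converged at ψ = 0.3076.
Compositions from xᵢ = zᵢ/(1+ψ(Kᵢ−1)), yᵢ = Kᵢxᵢ:
  1: x = 0.1578, y = 0.5902
  2: x = 0.2855, y = 0.2484
  3: x = 0.5567, y = 0.1614

x_3 = 0.5567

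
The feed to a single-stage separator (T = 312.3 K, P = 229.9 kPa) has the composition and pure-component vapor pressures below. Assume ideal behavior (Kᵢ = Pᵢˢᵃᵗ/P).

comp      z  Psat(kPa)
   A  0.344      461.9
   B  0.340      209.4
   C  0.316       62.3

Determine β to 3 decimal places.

Raoult's law: Kᵢ = Pᵢˢᵃᵗ/P = Pᵢˢᵃᵗ/229.9.
  K_A = 461.9/229.9 = 2.00913, K_B = 209.4/229.9 = 0.91083, K_C = 62.3/229.9 = 0.27099
Let β = V/F and solve Σ zᵢ(Kᵢ−1)/(1+β(Kᵢ−1)) = 0.
Check two-phase: ΣzᵢKᵢ = 1.086 > 1 and Σzᵢ/Kᵢ = 1.711 > 1, so g(0) = 0.086 > 0 and g(1) = -0.711 < 0.
Newton iteration, β⁰ = 0.5:
  β = 0.500: g = -0.1635, g' = -0.574 → β = 0.215
  β = 0.215: g = -0.0188, g' = -0.476 → β = 0.175
Converged at β = 0.175.

β = 0.175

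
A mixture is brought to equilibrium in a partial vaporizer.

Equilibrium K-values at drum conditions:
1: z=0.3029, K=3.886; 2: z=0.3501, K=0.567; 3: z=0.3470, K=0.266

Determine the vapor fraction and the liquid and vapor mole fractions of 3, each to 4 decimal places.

Let ψ = V/F and solve Σ zᵢ(Kᵢ−1)/(1+ψ(Kᵢ−1)) = 0.
Feasibility: ΣzᵢKᵢ = 1.4679, Σzᵢ/Kᵢ = 1.9999 — both > 1, two phases present.
Iterate (Newton) starting at ψ = 0.64:
  ψ = 0.6400: g = -0.38301, g' = -1.1018 → ψ = 0.2924
  ψ = 0.2924: g = -0.02375, g' = -1.1312 → ψ = 0.2714
  ψ = 0.2714: g = 0.00039, g' = -1.1692 → ψ = 0.2717
Converged at ψ = 0.2717.
Compositions from xᵢ = zᵢ/(1+ψ(Kᵢ−1)), yᵢ = Kᵢxᵢ:
  1: x = 0.1698, y = 0.6597
  2: x = 0.3968, y = 0.2250
  3: x = 0.4334, y = 0.1153

ψ = 0.2717, x_3 = 0.4334, y_3 = 0.1153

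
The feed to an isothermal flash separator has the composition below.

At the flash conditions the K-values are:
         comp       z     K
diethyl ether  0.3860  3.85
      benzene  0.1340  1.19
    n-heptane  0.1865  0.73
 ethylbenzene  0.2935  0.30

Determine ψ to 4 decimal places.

Rachford–Rice: g(ψ) = Σ zᵢ(Kᵢ−1)/(1+ψ(Kᵢ−1)) = 0.
Feasibility: ΣzᵢKᵢ = 1.8698, Σzᵢ/Kᵢ = 1.4467 — both > 1, two phases present.
Newton–Raphson from ψ = 0.5:
  ψ = 0.5000: g = 0.10261, g' = -0.8958 → ψ = 0.6146
  ψ = 0.6146: g = 0.00169, g' = -0.8805 → ψ = 0.6165
Converged at ψ = 0.6165.

ψ = 0.6165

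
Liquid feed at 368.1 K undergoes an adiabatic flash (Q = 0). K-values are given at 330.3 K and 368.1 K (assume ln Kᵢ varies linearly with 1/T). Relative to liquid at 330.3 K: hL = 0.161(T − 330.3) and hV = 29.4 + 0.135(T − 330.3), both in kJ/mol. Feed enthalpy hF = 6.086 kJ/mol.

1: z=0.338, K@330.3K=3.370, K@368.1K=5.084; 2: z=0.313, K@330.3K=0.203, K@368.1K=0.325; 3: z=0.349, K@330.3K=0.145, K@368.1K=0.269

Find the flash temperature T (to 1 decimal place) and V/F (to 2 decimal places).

T = 337.3 K, V/F = 0.17

Adiabatic flash: solve Rachford–Rice at each trial T, then check hF = ψ·hV(T) + (1−ψ)·hL(T).
  T = 330.3 K: K = (3.370, 0.203, 0.145), RR gives ψ = 0.129, H_out = 3.794 kJ/mol
  T = 368.1 K: K = (5.084, 0.325, 0.269), RR gives ψ = 0.317, H_out = 15.107 kJ/mol
  T = 349.2 K: K = (4.186, 0.260, 0.201), RR gives ψ = 0.230, H_out = 9.702 kJ/mol
  T = 339.8 K: K = (3.769, 0.231, 0.172), RR gives ψ = 0.183, H_out = 6.868 kJ/mol
  T = 335.1 K: K = (3.569, 0.217, 0.158), RR gives ψ = 0.157, H_out = 5.380 kJ/mol
  T = 337.5 K: K = (3.671, 0.224, 0.165), RR gives ψ = 0.171, H_out = 6.147 kJ/mol
Linear interpolation between T = 335.1 (H_out = 5.380) and T = 337.5 (H_out = 6.147) on hF = 6.086 gives T ≈ 337.3 K, at which ψ = 0.17.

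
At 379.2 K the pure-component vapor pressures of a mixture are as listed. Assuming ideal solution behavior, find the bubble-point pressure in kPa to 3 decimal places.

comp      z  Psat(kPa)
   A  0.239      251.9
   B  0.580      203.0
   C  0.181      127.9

Pbub = 201.094 kPa

At the bubble point ψ → 0, so ΣzᵢKᵢ = 1 with Kᵢ = Pᵢˢᵃᵗ/P ⇒ P = ΣzᵢPᵢˢᵃᵗ.
P = 0.239·251.9 + 0.580·203.0 + 0.181·127.9 = 201.094 kPa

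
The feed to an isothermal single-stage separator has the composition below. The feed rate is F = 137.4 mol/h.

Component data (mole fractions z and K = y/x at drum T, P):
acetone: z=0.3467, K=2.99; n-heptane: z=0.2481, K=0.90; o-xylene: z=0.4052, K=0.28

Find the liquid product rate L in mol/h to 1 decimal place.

L = 90.8 mol/h

Rachford–Rice: g(V/F) = Σ zᵢ(Kᵢ−1)/(1+V/F(Kᵢ−1)) = 0.
Check two-phase: ΣzᵢKᵢ = 1.3734 > 1 and Σzᵢ/Kᵢ = 1.8388 > 1, so g(0) = 0.3734 > 0 and g(1) = -0.8388 < 0.
Iterate (Newton) starting at V/F = 0.7:
  V/F = 0.7000: g = -0.32656, g' = -1.0965 → V/F = 0.4022
  V/F = 0.4022: g = -0.05327, g' = -0.8425 → V/F = 0.3389
  V/F = 0.3389: g = 0.00043, g' = -0.8599 → V/F = 0.3394
Converged at V/F = 0.3394.
Then V = V/F·F = 0.3394·137.4 = 46.6 mol/h and L = F − V = 90.8 mol/h.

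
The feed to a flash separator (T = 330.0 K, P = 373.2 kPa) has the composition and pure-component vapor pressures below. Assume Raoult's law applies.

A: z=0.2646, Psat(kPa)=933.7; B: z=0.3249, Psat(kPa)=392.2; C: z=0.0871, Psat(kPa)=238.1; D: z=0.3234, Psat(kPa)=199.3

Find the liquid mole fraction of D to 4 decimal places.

Raoult's law: Kᵢ = Pᵢˢᵃᵗ/P = Pᵢˢᵃᵗ/373.2.
  K_A = 933.7/373.2 = 2.501876, K_B = 392.2/373.2 = 1.050911, K_C = 238.1/373.2 = 0.637996, K_D = 199.3/373.2 = 0.534030
Material balance + equilibrium reduce to Σ zᵢ(Kᵢ−1)/(1+V/F(Kᵢ−1)) = 0.
Check two-phase: ΣzᵢKᵢ = 1.2317 > 1 and Σzᵢ/Kᵢ = 1.1570 > 1, so g(0) = 0.2317 > 0 and g(1) = -0.1570 < 0.
Iterate (Newton) starting at V/F = 0.47:
  V/F = 0.4700: g = 0.01816, g' = -0.3376 → V/F = 0.5238
  V/F = 0.5238: g = 0.00027, g' = -0.3280 → V/F = 0.5246
Converged at V/F = 0.5246.
Compositions from xᵢ = zᵢ/(1+V/F(Kᵢ−1)), yᵢ = Kᵢxᵢ:
  A: x = 0.1480, y = 0.3703
  B: x = 0.3164, y = 0.3326
  C: x = 0.1075, y = 0.0686
  D: x = 0.4280, y = 0.2286

x_D = 0.4280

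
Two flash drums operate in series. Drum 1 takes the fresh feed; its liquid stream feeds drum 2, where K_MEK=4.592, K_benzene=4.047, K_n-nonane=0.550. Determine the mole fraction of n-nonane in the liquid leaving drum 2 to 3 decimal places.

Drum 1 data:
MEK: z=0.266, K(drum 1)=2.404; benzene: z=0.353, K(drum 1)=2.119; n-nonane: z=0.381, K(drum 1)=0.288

Drum 1:
Let ψ₁ = V/F and solve Σ zᵢ(Kᵢ−1)/(1+ψ₁(Kᵢ−1)) = 0.
Feasibility: ΣzᵢKᵢ = 1.497, Σzᵢ/Kᵢ = 1.600 — both > 1, two phases present.
Newton iteration, ψ₁⁰ = 0.5:
  ψ₁ = 0.500: g = 0.0515, g' = -0.828 → ψ₁ = 0.562
  ψ₁ = 0.562: g = -0.0011, g' = -0.867 → ψ₁ = 0.561
Converged at ψ₁ = 0.561.
Drum-1 compositions:
  MEK: x = 0.149, y = 0.358
  benzene: x = 0.217, y = 0.460
  n-nonane: x = 0.634, y = 0.183
Drum-2 feed = drum-1 liquid: z₂ = (0.1488, 0.2169, 0.6343).
Drum 2:
Rachford–Rice: g(ψ₂) = Σ zᵢ(Kᵢ−1)/(1+ψ₂(Kᵢ−1)) = 0.
g(0) = ΣzᵢKᵢ − 1 = 0.910 and g(1) = 1 − Σzᵢ/Kᵢ = -0.239, so a root lies in (0, 1).
Iterate (Newton) starting at ψ₂ = 0.35:
  ψ₂ = 0.350: g = 0.2178, g' = -1.029 → ψ₂ = 0.562
  ψ₂ = 0.562: g = 0.0389, g' = -0.715 → ψ₂ = 0.616
  ψ₂ = 0.616: g = 0.0011, g' = -0.675 → ψ₂ = 0.618
Converged at ψ₂ = 0.618.
  MEK: x = 0.046, y = 0.212
  benzene: x = 0.075, y = 0.305
  n-nonane: x = 0.879, y = 0.483

x_n-nonane (drum 2) = 0.879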